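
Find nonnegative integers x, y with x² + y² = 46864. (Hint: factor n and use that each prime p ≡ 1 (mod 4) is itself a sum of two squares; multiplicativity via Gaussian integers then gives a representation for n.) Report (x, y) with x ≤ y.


Step 1: Factor n = 46864 = 2^4 · 29 · 101.
Step 2: Check the mod-4 condition on each prime factor: 2 = 2 (special); 29 ≡ 1 (mod 4), exponent 1; 101 ≡ 1 (mod 4), exponent 1.
All primes ≡ 3 (mod 4) appear to even exponent (or don't appear), so by the two-squares theorem n IS expressible as a sum of two squares.
Step 3: Build a representation. Group n = k² · m with k = 4 and m = 29 · 101 = 2929 (a product of primes ≡ 1 (mod 4)); a representation of m scales to one of n via (k·x)² + (k·y)² = k²(x² + y²). Each prime p ≡ 1 (mod 4) is itself a sum of two squares; find a² by testing p − a² for a perfect square:
  29: 29 − 1² = 28, 29 − 2² = 25 = 5² ⇒ 29 = 2² + 5².
  101: 101 − 1² = 100 = 10² ⇒ 101 = 1² + 10².
  Combine using the Brahmagupta–Fibonacci identity (a² + b²)(c² + d²) = (ac − bd)² + (ad + bc)² = (ac + bd)² + (ad − bc)²:
  29 · 101 = 2929: from (2² + 5²)(1² + 10²), take (2·1 − 5·10, 2·10 + 5·1) = (2 − 50, 20 + 5) = (-48, 25); dropping signs (only squares matter) gives (48, 25); check 48² + 25² = 2304 + 625 = 2929 ✓.
  Scale by k = 4: (4·48, 4·25) = (192, 100).
Step 4: Order so x ≤ y and verify: 100² + 192² = 10000 + 36864 = 46864 = n. ✓

n = 46864 = 100² + 192² (one valid representation with x ≤ y).


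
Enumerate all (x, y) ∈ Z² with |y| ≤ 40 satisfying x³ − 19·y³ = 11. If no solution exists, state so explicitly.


The equation is x³ - 19y³ = 11. For fixed y, x³ = 19·y³ + 11, so a solution requires the RHS to be a perfect cube.
Strategy: iterate y from -40 to 40, compute RHS = 19·y³ + 11, and check whether it is a (positive or negative) perfect cube.
Check small values of y:
  y = 0: RHS = 11 is not a perfect cube.
  y = 1: RHS = 30 is not a perfect cube.
  y = -1: RHS = -8 = (-2)³ ⇒ x = -2 works.
  y = 2: RHS = 163 is not a perfect cube.
  y = -2: RHS = -141 is not a perfect cube.
  y = 3: RHS = 524 is not a perfect cube.
  y = -3: RHS = -502 is not a perfect cube.
Continuing the search up to |y| = 40 finds no further solutions beyond those listed.
Collected solutions: (-2, -1).

Solutions (with |y| ≤ 40): (-2, -1).


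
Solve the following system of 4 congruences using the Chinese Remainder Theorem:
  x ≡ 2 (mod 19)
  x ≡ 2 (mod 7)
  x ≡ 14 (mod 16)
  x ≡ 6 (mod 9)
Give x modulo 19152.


Product of moduli M = 19 · 7 · 16 · 9 = 19152.
Merge one congruence at a time:
  Start: x ≡ 2 (mod 19).
  Combine with x ≡ 2 (mod 7); new modulus lcm = 133.
    Write x = 2 + 19·t and substitute into x ≡ 2 (mod 7): 19·t ≡ 2 − 2 = 0 (mod 7).
    Reduce coefficients mod 7: 5·t ≡ 0 (mod 7).
    The inverse of 5 mod 7 is 3 (since 5·3 = 15 = 2·7 + 1), so t ≡ 3·0 = 0 ≡ 0 (mod 7).
    Then x = 2 + 19·0 = 2, valid modulo lcm(19, 7) = 133: x ≡ 2 (mod 133).
  Combine with x ≡ 14 (mod 16); new modulus lcm = 2128.
    Write x = 2 + 133·t and substitute into x ≡ 14 (mod 16): 133·t ≡ 14 − 2 = 12 (mod 16).
    Reduce coefficients mod 16: 5·t ≡ 12 (mod 16).
    The inverse of 5 mod 16 is 13 (since 5·13 = 65 = 4·16 + 1), so t ≡ 13·12 = 156 ≡ 12 (mod 16).
    Then x = 2 + 133·12 = 1598, valid modulo lcm(133, 16) = 2128: x ≡ 1598 (mod 2128).
  Combine with x ≡ 6 (mod 9); new modulus lcm = 19152.
    Write x = 1598 + 2128·t and substitute into x ≡ 6 (mod 9): 2128·t ≡ 6 − 1598 = -1592 (mod 9).
    Reduce coefficients mod 9: 4·t ≡ 1 (mod 9).
    The inverse of 4 mod 9 is 7 (since 4·7 = 28 = 3·9 + 1), so t ≡ 7·1 = 7 ≡ 7 (mod 9).
    Then x = 1598 + 2128·7 = 16494, valid modulo lcm(2128, 9) = 19152: x ≡ 16494 (mod 19152).
Verify against each original: 16494 mod 19 = 2, 16494 mod 7 = 2, 16494 mod 16 = 14, 16494 mod 9 = 6.

x ≡ 16494 (mod 19152).


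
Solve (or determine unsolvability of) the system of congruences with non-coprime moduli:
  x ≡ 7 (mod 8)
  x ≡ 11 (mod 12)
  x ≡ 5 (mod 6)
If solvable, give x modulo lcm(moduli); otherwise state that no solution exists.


Moduli 8, 12, 6 are not pairwise coprime, so CRT works modulo lcm(m_i) when all pairwise compatibility conditions hold.
Pairwise compatibility: gcd(m_i, m_j) must divide a_i - a_j for every pair.
Merge one congruence at a time:
  Start: x ≡ 7 (mod 8).
  Combine with x ≡ 11 (mod 12): gcd(8, 12) = 4; 11 - 7 = 4, which IS divisible by 4, so compatible.
    Write x = 7 + 8·t and substitute into x ≡ 11 (mod 12): 8·t ≡ 11 − 7 = 4 (mod 12).
    Divide the congruence (and modulus) by g = 4: 2·t ≡ 1 (mod 3).
    The inverse of 2 mod 3 is 2 (since 2·2 = 4 = 1·3 + 1), so t ≡ 2·1 = 2 ≡ 2 (mod 3).
    Then x = 7 + 8·2 = 23, valid modulo lcm(8, 12) = 24: x ≡ 23 (mod 24).
  Combine with x ≡ 5 (mod 6): gcd(24, 6) = 6; 5 - 23 = -18, which IS divisible by 6, so compatible.
    Write x = 23 + 24·t and substitute into x ≡ 5 (mod 6): 24·t ≡ 5 − 23 = -18 (mod 6).
    Divide the congruence (and modulus) by g = 6: 4·t ≡ -3 (mod 1).
    Modulo 1 every t works; take t = 0.
    Then x = 23 + 24·0 = 23, valid modulo lcm(24, 6) = 24: x ≡ 23 (mod 24).
Verify: 23 mod 8 = 7, 23 mod 12 = 11, 23 mod 6 = 5.

x ≡ 23 (mod 24).


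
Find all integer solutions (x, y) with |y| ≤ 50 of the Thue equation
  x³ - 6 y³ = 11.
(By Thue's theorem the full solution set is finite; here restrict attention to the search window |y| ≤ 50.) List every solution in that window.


The equation is x³ - 6y³ = 11. For fixed y, x³ = 6·y³ + 11, so a solution requires the RHS to be a perfect cube.
Strategy: iterate y from -50 to 50, compute RHS = 6·y³ + 11, and check whether it is a (positive or negative) perfect cube.
Check small values of y:
  y = 0: RHS = 11 is not a perfect cube.
  y = 1: RHS = 17 is not a perfect cube.
  y = -1: RHS = 5 is not a perfect cube.
  y = 2: RHS = 59 is not a perfect cube.
  y = -2: RHS = -37 is not a perfect cube.
  y = 3: RHS = 173 is not a perfect cube.
  y = -3: RHS = -151 is not a perfect cube.
Continuing the search up to |y| = 50 finds no solutions either.
No (x, y) in the scanned range satisfies the equation.

No integer solutions with |y| ≤ 50.


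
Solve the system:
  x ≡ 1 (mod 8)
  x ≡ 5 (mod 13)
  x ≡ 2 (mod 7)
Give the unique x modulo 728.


Moduli 8, 13, 7 are pairwise coprime; by CRT there is a unique solution modulo M = 8 · 13 · 7 = 728.
Solve pairwise, accumulating the modulus:
  Start with x ≡ 1 (mod 8).
  Combine with x ≡ 5 (mod 13): since gcd(8, 13) = 1, we get a unique residue mod 104.
    Write x = 1 + 8·t and substitute into x ≡ 5 (mod 13): 8·t ≡ 5 − 1 = 4 (mod 13).
    The inverse of 8 mod 13 is 5 (since 8·5 = 40 = 3·13 + 1), so t ≡ 5·4 = 20 ≡ 7 (mod 13).
    Then x = 1 + 8·7 = 57, valid modulo lcm(8, 13) = 104: x ≡ 57 (mod 104).
  Combine with x ≡ 2 (mod 7): since gcd(104, 7) = 1, we get a unique residue mod 728.
    Write x = 57 + 104·t and substitute into x ≡ 2 (mod 7): 104·t ≡ 2 − 57 = -55 (mod 7).
    Reduce coefficients mod 7: 6·t ≡ 1 (mod 7).
    The inverse of 6 mod 7 is 6 (since 6·6 = 36 = 5·7 + 1), so t ≡ 6·1 = 6 ≡ 6 (mod 7).
    Then x = 57 + 104·6 = 681, valid modulo lcm(104, 7) = 728: x ≡ 681 (mod 728).
Verify: 681 mod 8 = 1 ✓, 681 mod 13 = 5 ✓, 681 mod 7 = 2 ✓.

x ≡ 681 (mod 728).


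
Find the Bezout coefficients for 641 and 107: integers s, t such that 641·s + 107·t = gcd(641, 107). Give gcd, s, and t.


Euclidean algorithm on (641, 107) — divide until remainder is 0:
  641 = 5 · 107 + 106
  107 = 1 · 106 + 1
  106 = 106 · 1 + 0
gcd(641, 107) = 1.
Track Bezout coefficients alongside the remainders: start with r₀ = 641 = a·1 + b·0 (s = 1, t = 0) and r₁ = 107 = a·0 + b·1 (s = 0, t = 1); each new remainder r_{k+1} = r_{k-1} − q_k·r_k inherits s_{k+1} = s_{k-1} − q_k·s_k, t_{k+1} = t_{k-1} − q_k·t_k, so r_k = a·s_k + b·t_k at every step:
  q = 5: r = 106, s = 1 − 5·0 = 1, t = 0 − 5·1 = -5  (check: 641·1 + 107·(-5) = 106)
  q = 1: r = 1, s = 0 − 1·1 = -1, t = 1 − 1·(-5) = 6  (check: 641·(-1) + 107·6 = 1)
The row with r = 1 (the gcd) gives the Bezout coefficients s = -1, t = 6.
Result: 641 · (-1) + 107 · (6) = 1.

gcd(641, 107) = 1; s = -1, t = 6 (check: 641·(-1) + 107·6 = 1).


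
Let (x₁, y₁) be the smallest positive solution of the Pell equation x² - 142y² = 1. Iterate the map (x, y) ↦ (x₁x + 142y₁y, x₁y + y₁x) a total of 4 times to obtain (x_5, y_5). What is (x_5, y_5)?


Step 1: Find the fundamental solution (x₁, y₁) of x² - 142y² = 1.
  Expand √142 as a continued fraction. a₀ = ⌊√142⌋ = 11; iterate m_{k+1} = d_k·a_k − m_k, d_{k+1} = (142 − m_{k+1}²)/d_k, a_{k+1} = ⌊(a₀ + m_{k+1})/d_{k+1}⌋ (starting m₀ = 0, d₀ = 1), with convergents p_k = a_k·p_{k-1} + p_{k-2}, q_k = a_k·q_{k-1} + q_{k-2} (p₋₁ = 1, q₋₁ = 0):
  k = 0: a₀ = 11; p₀/q₀ = 11/1; p₀² − 142·q₀² = 121 − 142 = -21.
  k = 1: m = 11, d = 21, a = ⌊(11 + 11)/21⌋ = 1; p/q = (1·11 + 1)/(1·1 + 0) = 12/1; p² − 142·q² = 144 − 142 = 2.
  k = 2: m = 10, d = 2, a = ⌊(11 + 10)/2⌋ = 10; p/q = (10·12 + 11)/(10·1 + 1) = 131/11; p² − 142·q² = 17161 − 17182 = -21.
  k = 3: m = 10, d = 21, a = ⌊(11 + 10)/21⌋ = 1; p/q = (1·131 + 12)/(1·11 + 1) = 143/12; p² − 142·q² = 20449 − 20448 = 1.
  The first convergent with p² − 142·q² = 1 gives the fundamental solution (x₁, y₁) = (143, 12).
Step 2: Apply the recurrence (x_{n+1}, y_{n+1}) = (x₁x_n + 142y₁y_n, x₁y_n + y₁x_n) repeatedly.
  From (x_1, y_1) = (143, 12): x_2 = 143·143 + 142·12·12 = 40897; y_2 = 143·12 + 12·143 = 3432.
  From (x_2, y_2) = (40897, 3432): x_3 = 143·40897 + 142·12·3432 = 11696399; y_3 = 143·3432 + 12·40897 = 981540.
  From (x_3, y_3) = (11696399, 981540): x_4 = 143·11696399 + 142·12·981540 = 3345129217; y_4 = 143·981540 + 12·11696399 = 280717008.
  From (x_4, y_4) = (3345129217, 280717008): x_5 = 143·3345129217 + 142·12·280717008 = 956695259663; y_5 = 143·280717008 + 12·3345129217 = 80284082748.
Step 3: Verify x_5² - 142·y_5² = 915265819861654994873569 - 915265819861654994873568 = 1 (should be 1). ✓

(x_1, y_1) = (143, 12); (x_5, y_5) = (956695259663, 80284082748).


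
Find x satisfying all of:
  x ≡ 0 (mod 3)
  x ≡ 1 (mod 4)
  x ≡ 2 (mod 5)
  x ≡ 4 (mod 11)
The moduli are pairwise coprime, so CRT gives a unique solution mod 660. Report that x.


Product of moduli M = 3 · 4 · 5 · 11 = 660.
Merge one congruence at a time:
  Start: x ≡ 0 (mod 3).
  Combine with x ≡ 1 (mod 4); new modulus lcm = 12.
    Write x = 0 + 3·t and substitute into x ≡ 1 (mod 4): 3·t ≡ 1 − 0 = 1 (mod 4).
    The inverse of 3 mod 4 is 3 (since 3·3 = 9 = 2·4 + 1), so t ≡ 3·1 = 3 ≡ 3 (mod 4).
    Then x = 0 + 3·3 = 9, valid modulo lcm(3, 4) = 12: x ≡ 9 (mod 12).
  Combine with x ≡ 2 (mod 5); new modulus lcm = 60.
    Write x = 9 + 12·t and substitute into x ≡ 2 (mod 5): 12·t ≡ 2 − 9 = -7 (mod 5).
    Reduce coefficients mod 5: 2·t ≡ 3 (mod 5).
    The inverse of 2 mod 5 is 3 (since 2·3 = 6 = 1·5 + 1), so t ≡ 3·3 = 9 ≡ 4 (mod 5).
    Then x = 9 + 12·4 = 57, valid modulo lcm(12, 5) = 60: x ≡ 57 (mod 60).
  Combine with x ≡ 4 (mod 11); new modulus lcm = 660.
    Write x = 57 + 60·t and substitute into x ≡ 4 (mod 11): 60·t ≡ 4 − 57 = -53 (mod 11).
    Reduce coefficients mod 11: 5·t ≡ 2 (mod 11).
    The inverse of 5 mod 11 is 9 (since 5·9 = 45 = 4·11 + 1), so t ≡ 9·2 = 18 ≡ 7 (mod 11).
    Then x = 57 + 60·7 = 477, valid modulo lcm(60, 11) = 660: x ≡ 477 (mod 660).
Verify against each original: 477 mod 3 = 0, 477 mod 4 = 1, 477 mod 5 = 2, 477 mod 11 = 4.

x ≡ 477 (mod 660).


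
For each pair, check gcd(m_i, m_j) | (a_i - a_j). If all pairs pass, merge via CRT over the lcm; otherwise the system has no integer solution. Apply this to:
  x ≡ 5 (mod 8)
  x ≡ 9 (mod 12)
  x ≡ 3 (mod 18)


Moduli 8, 12, 18 are not pairwise coprime, so CRT works modulo lcm(m_i) when all pairwise compatibility conditions hold.
Pairwise compatibility: gcd(m_i, m_j) must divide a_i - a_j for every pair.
Merge one congruence at a time:
  Start: x ≡ 5 (mod 8).
  Combine with x ≡ 9 (mod 12): gcd(8, 12) = 4; 9 - 5 = 4, which IS divisible by 4, so compatible.
    Write x = 5 + 8·t and substitute into x ≡ 9 (mod 12): 8·t ≡ 9 − 5 = 4 (mod 12).
    Divide the congruence (and modulus) by g = 4: 2·t ≡ 1 (mod 3).
    The inverse of 2 mod 3 is 2 (since 2·2 = 4 = 1·3 + 1), so t ≡ 2·1 = 2 ≡ 2 (mod 3).
    Then x = 5 + 8·2 = 21, valid modulo lcm(8, 12) = 24: x ≡ 21 (mod 24).
  Combine with x ≡ 3 (mod 18): gcd(24, 18) = 6; 3 - 21 = -18, which IS divisible by 6, so compatible.
    Write x = 21 + 24·t and substitute into x ≡ 3 (mod 18): 24·t ≡ 3 − 21 = -18 (mod 18).
    Divide the congruence (and modulus) by g = 6: 4·t ≡ -3 (mod 3).
    Reduce coefficients mod 3: 1·t ≡ 0 (mod 3).
    So t ≡ 0 (mod 3).
    Then x = 21 + 24·0 = 21, valid modulo lcm(24, 18) = 72: x ≡ 21 (mod 72).
Verify: 21 mod 8 = 5, 21 mod 12 = 9, 21 mod 18 = 3.

x ≡ 21 (mod 72).


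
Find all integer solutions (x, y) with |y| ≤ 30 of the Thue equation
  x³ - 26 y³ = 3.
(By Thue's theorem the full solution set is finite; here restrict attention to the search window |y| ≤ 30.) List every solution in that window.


The equation is x³ - 26y³ = 3. For fixed y, x³ = 26·y³ + 3, so a solution requires the RHS to be a perfect cube.
Strategy: iterate y from -30 to 30, compute RHS = 26·y³ + 3, and check whether it is a (positive or negative) perfect cube.
Check small values of y:
  y = 0: RHS = 3 is not a perfect cube.
  y = 1: RHS = 29 is not a perfect cube.
  y = -1: RHS = -23 is not a perfect cube.
  y = 2: RHS = 211 is not a perfect cube.
  y = -2: RHS = -205 is not a perfect cube.
  y = 3: RHS = 705 is not a perfect cube.
  y = -3: RHS = -699 is not a perfect cube.
Continuing the search up to |y| = 30 finds no solutions either.
No (x, y) in the scanned range satisfies the equation.

No integer solutions with |y| ≤ 30.


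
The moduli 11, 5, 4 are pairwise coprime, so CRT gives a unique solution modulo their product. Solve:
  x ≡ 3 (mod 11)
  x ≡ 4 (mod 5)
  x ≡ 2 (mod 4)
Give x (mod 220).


Moduli 11, 5, 4 are pairwise coprime; by CRT there is a unique solution modulo M = 11 · 5 · 4 = 220.
Solve pairwise, accumulating the modulus:
  Start with x ≡ 3 (mod 11).
  Combine with x ≡ 4 (mod 5): since gcd(11, 5) = 1, we get a unique residue mod 55.
    Write x = 3 + 11·t and substitute into x ≡ 4 (mod 5): 11·t ≡ 4 − 3 = 1 (mod 5).
    Reduce coefficients mod 5: 1·t ≡ 1 (mod 5).
    So t ≡ 1 (mod 5).
    Then x = 3 + 11·1 = 14, valid modulo lcm(11, 5) = 55: x ≡ 14 (mod 55).
  Combine with x ≡ 2 (mod 4): since gcd(55, 4) = 1, we get a unique residue mod 220.
    Write x = 14 + 55·t and substitute into x ≡ 2 (mod 4): 55·t ≡ 2 − 14 = -12 (mod 4).
    Reduce coefficients mod 4: 3·t ≡ 0 (mod 4).
    The inverse of 3 mod 4 is 3 (since 3·3 = 9 = 2·4 + 1), so t ≡ 3·0 = 0 ≡ 0 (mod 4).
    Then x = 14 + 55·0 = 14, valid modulo lcm(55, 4) = 220: x ≡ 14 (mod 220).
Verify: 14 mod 11 = 3 ✓, 14 mod 5 = 4 ✓, 14 mod 4 = 2 ✓.

x ≡ 14 (mod 220).


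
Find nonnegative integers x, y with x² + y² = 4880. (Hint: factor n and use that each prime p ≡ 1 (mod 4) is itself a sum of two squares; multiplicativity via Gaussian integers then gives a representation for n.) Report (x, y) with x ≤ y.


Step 1: Factor n = 4880 = 2^4 · 5 · 61.
Step 2: Check the mod-4 condition on each prime factor: 2 = 2 (special); 5 ≡ 1 (mod 4), exponent 1; 61 ≡ 1 (mod 4), exponent 1.
All primes ≡ 3 (mod 4) appear to even exponent (or don't appear), so by the two-squares theorem n IS expressible as a sum of two squares.
Step 3: Build a representation. Group n = k² · m with k = 4 and m = 5 · 61 = 305 (a product of primes ≡ 1 (mod 4)); a representation of m scales to one of n via (k·x)² + (k·y)² = k²(x² + y²). Each prime p ≡ 1 (mod 4) is itself a sum of two squares; find a² by testing p − a² for a perfect square:
  5: 5 − 1² = 4 = 2² ⇒ 5 = 1² + 2².
  61: 61 − 1² = 60, 61 − 2² = 57, 61 − 3² = 52, 61 − 4² = 45, 61 − 5² = 36 = 6² ⇒ 61 = 5² + 6².
  Combine using the Brahmagupta–Fibonacci identity (a² + b²)(c² + d²) = (ac − bd)² + (ad + bc)² = (ac + bd)² + (ad − bc)²:
  5 · 61 = 305: from (1² + 2²)(5² + 6²), take (1·5 − 2·6, 1·6 + 2·5) = (5 − 12, 6 + 10) = (-7, 16); dropping signs (only squares matter) gives (7, 16); check 7² + 16² = 49 + 256 = 305 ✓.
  Scale by k = 4: (4·7, 4·16) = (28, 64).
Step 4: Order so x ≤ y and verify: 28² + 64² = 784 + 4096 = 4880 = n. ✓

n = 4880 = 28² + 64² (one valid representation with x ≤ y).


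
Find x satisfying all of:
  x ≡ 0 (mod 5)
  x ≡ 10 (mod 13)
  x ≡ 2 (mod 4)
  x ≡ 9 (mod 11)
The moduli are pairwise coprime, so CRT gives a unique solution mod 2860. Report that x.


Product of moduli M = 5 · 13 · 4 · 11 = 2860.
Merge one congruence at a time:
  Start: x ≡ 0 (mod 5).
  Combine with x ≡ 10 (mod 13); new modulus lcm = 65.
    Write x = 0 + 5·t and substitute into x ≡ 10 (mod 13): 5·t ≡ 10 − 0 = 10 (mod 13).
    The inverse of 5 mod 13 is 8 (since 5·8 = 40 = 3·13 + 1), so t ≡ 8·10 = 80 ≡ 2 (mod 13).
    Then x = 0 + 5·2 = 10, valid modulo lcm(5, 13) = 65: x ≡ 10 (mod 65).
  Combine with x ≡ 2 (mod 4); new modulus lcm = 260.
    Write x = 10 + 65·t and substitute into x ≡ 2 (mod 4): 65·t ≡ 2 − 10 = -8 (mod 4).
    Reduce coefficients mod 4: 1·t ≡ 0 (mod 4).
    So t ≡ 0 (mod 4).
    Then x = 10 + 65·0 = 10, valid modulo lcm(65, 4) = 260: x ≡ 10 (mod 260).
  Combine with x ≡ 9 (mod 11); new modulus lcm = 2860.
    Write x = 10 + 260·t and substitute into x ≡ 9 (mod 11): 260·t ≡ 9 − 10 = -1 (mod 11).
    Reduce coefficients mod 11: 7·t ≡ 10 (mod 11).
    The inverse of 7 mod 11 is 8 (since 7·8 = 56 = 5·11 + 1), so t ≡ 8·10 = 80 ≡ 3 (mod 11).
    Then x = 10 + 260·3 = 790, valid modulo lcm(260, 11) = 2860: x ≡ 790 (mod 2860).
Verify against each original: 790 mod 5 = 0, 790 mod 13 = 10, 790 mod 4 = 2, 790 mod 11 = 9.

x ≡ 790 (mod 2860).


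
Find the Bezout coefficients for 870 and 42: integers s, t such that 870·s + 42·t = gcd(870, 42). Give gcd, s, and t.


Euclidean algorithm on (870, 42) — divide until remainder is 0:
  870 = 20 · 42 + 30
  42 = 1 · 30 + 12
  30 = 2 · 12 + 6
  12 = 2 · 6 + 0
gcd(870, 42) = 6.
Track Bezout coefficients alongside the remainders: start with r₀ = 870 = a·1 + b·0 (s = 1, t = 0) and r₁ = 42 = a·0 + b·1 (s = 0, t = 1); each new remainder r_{k+1} = r_{k-1} − q_k·r_k inherits s_{k+1} = s_{k-1} − q_k·s_k, t_{k+1} = t_{k-1} − q_k·t_k, so r_k = a·s_k + b·t_k at every step:
  q = 20: r = 30, s = 1 − 20·0 = 1, t = 0 − 20·1 = -20  (check: 870·1 + 42·(-20) = 30)
  q = 1: r = 12, s = 0 − 1·1 = -1, t = 1 − 1·(-20) = 21  (check: 870·(-1) + 42·21 = 12)
  q = 2: r = 6, s = 1 − 2·(-1) = 3, t = -20 − 2·21 = -62  (check: 870·3 + 42·(-62) = 6)
The row with r = 6 (the gcd) gives the Bezout coefficients s = 3, t = -62.
Result: 870 · (3) + 42 · (-62) = 6.

gcd(870, 42) = 6; s = 3, t = -62 (check: 870·3 + 42·(-62) = 6).


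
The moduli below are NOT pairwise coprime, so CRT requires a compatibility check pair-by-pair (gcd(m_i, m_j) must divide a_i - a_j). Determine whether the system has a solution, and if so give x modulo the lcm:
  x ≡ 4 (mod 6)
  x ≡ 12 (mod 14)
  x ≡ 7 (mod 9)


Moduli 6, 14, 9 are not pairwise coprime, so CRT works modulo lcm(m_i) when all pairwise compatibility conditions hold.
Pairwise compatibility: gcd(m_i, m_j) must divide a_i - a_j for every pair.
Merge one congruence at a time:
  Start: x ≡ 4 (mod 6).
  Combine with x ≡ 12 (mod 14): gcd(6, 14) = 2; 12 - 4 = 8, which IS divisible by 2, so compatible.
    Write x = 4 + 6·t and substitute into x ≡ 12 (mod 14): 6·t ≡ 12 − 4 = 8 (mod 14).
    Divide the congruence (and modulus) by g = 2: 3·t ≡ 4 (mod 7).
    The inverse of 3 mod 7 is 5 (since 3·5 = 15 = 2·7 + 1), so t ≡ 5·4 = 20 ≡ 6 (mod 7).
    Then x = 4 + 6·6 = 40, valid modulo lcm(6, 14) = 42: x ≡ 40 (mod 42).
  Combine with x ≡ 7 (mod 9): gcd(42, 9) = 3; 7 - 40 = -33, which IS divisible by 3, so compatible.
    Write x = 40 + 42·t and substitute into x ≡ 7 (mod 9): 42·t ≡ 7 − 40 = -33 (mod 9).
    Divide the congruence (and modulus) by g = 3: 14·t ≡ -11 (mod 3).
    Reduce coefficients mod 3: 2·t ≡ 1 (mod 3).
    The inverse of 2 mod 3 is 2 (since 2·2 = 4 = 1·3 + 1), so t ≡ 2·1 = 2 ≡ 2 (mod 3).
    Then x = 40 + 42·2 = 124, valid modulo lcm(42, 9) = 126: x ≡ 124 (mod 126).
Verify: 124 mod 6 = 4, 124 mod 14 = 12, 124 mod 9 = 7.

x ≡ 124 (mod 126).


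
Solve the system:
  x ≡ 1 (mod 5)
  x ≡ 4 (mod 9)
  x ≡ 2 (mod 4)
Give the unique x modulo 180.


Moduli 5, 9, 4 are pairwise coprime; by CRT there is a unique solution modulo M = 5 · 9 · 4 = 180.
Solve pairwise, accumulating the modulus:
  Start with x ≡ 1 (mod 5).
  Combine with x ≡ 4 (mod 9): since gcd(5, 9) = 1, we get a unique residue mod 45.
    Write x = 1 + 5·t and substitute into x ≡ 4 (mod 9): 5·t ≡ 4 − 1 = 3 (mod 9).
    The inverse of 5 mod 9 is 2 (since 5·2 = 10 = 1·9 + 1), so t ≡ 2·3 = 6 ≡ 6 (mod 9).
    Then x = 1 + 5·6 = 31, valid modulo lcm(5, 9) = 45: x ≡ 31 (mod 45).
  Combine with x ≡ 2 (mod 4): since gcd(45, 4) = 1, we get a unique residue mod 180.
    Write x = 31 + 45·t and substitute into x ≡ 2 (mod 4): 45·t ≡ 2 − 31 = -29 (mod 4).
    Reduce coefficients mod 4: 1·t ≡ 3 (mod 4).
    So t ≡ 3 (mod 4).
    Then x = 31 + 45·3 = 166, valid modulo lcm(45, 4) = 180: x ≡ 166 (mod 180).
Verify: 166 mod 5 = 1 ✓, 166 mod 9 = 4 ✓, 166 mod 4 = 2 ✓.

x ≡ 166 (mod 180).


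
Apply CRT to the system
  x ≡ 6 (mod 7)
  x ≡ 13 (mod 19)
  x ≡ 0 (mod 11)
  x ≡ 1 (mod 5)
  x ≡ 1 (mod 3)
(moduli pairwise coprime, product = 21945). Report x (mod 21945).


Product of moduli M = 7 · 19 · 11 · 5 · 3 = 21945.
Merge one congruence at a time:
  Start: x ≡ 6 (mod 7).
  Combine with x ≡ 13 (mod 19); new modulus lcm = 133.
    Write x = 6 + 7·t and substitute into x ≡ 13 (mod 19): 7·t ≡ 13 − 6 = 7 (mod 19).
    The inverse of 7 mod 19 is 11 (since 7·11 = 77 = 4·19 + 1), so t ≡ 11·7 = 77 ≡ 1 (mod 19).
    Then x = 6 + 7·1 = 13, valid modulo lcm(7, 19) = 133: x ≡ 13 (mod 133).
  Combine with x ≡ 0 (mod 11); new modulus lcm = 1463.
    Write x = 13 + 133·t and substitute into x ≡ 0 (mod 11): 133·t ≡ 0 − 13 = -13 (mod 11).
    Reduce coefficients mod 11: 1·t ≡ 9 (mod 11).
    So t ≡ 9 (mod 11).
    Then x = 13 + 133·9 = 1210, valid modulo lcm(133, 11) = 1463: x ≡ 1210 (mod 1463).
  Combine with x ≡ 1 (mod 5); new modulus lcm = 7315.
    Write x = 1210 + 1463·t and substitute into x ≡ 1 (mod 5): 1463·t ≡ 1 − 1210 = -1209 (mod 5).
    Reduce coefficients mod 5: 3·t ≡ 1 (mod 5).
    The inverse of 3 mod 5 is 2 (since 3·2 = 6 = 1·5 + 1), so t ≡ 2·1 = 2 ≡ 2 (mod 5).
    Then x = 1210 + 1463·2 = 4136, valid modulo lcm(1463, 5) = 7315: x ≡ 4136 (mod 7315).
  Combine with x ≡ 1 (mod 3); new modulus lcm = 21945.
    Write x = 4136 + 7315·t and substitute into x ≡ 1 (mod 3): 7315·t ≡ 1 − 4136 = -4135 (mod 3).
    Reduce coefficients mod 3: 1·t ≡ 2 (mod 3).
    So t ≡ 2 (mod 3).
    Then x = 4136 + 7315·2 = 18766, valid modulo lcm(7315, 3) = 21945: x ≡ 18766 (mod 21945).
Verify against each original: 18766 mod 7 = 6, 18766 mod 19 = 13, 18766 mod 11 = 0, 18766 mod 5 = 1, 18766 mod 3 = 1.

x ≡ 18766 (mod 21945).


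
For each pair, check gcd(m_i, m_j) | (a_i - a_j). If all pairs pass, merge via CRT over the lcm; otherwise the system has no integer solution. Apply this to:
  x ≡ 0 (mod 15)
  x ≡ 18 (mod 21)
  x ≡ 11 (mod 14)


Moduli 15, 21, 14 are not pairwise coprime, so CRT works modulo lcm(m_i) when all pairwise compatibility conditions hold.
Pairwise compatibility: gcd(m_i, m_j) must divide a_i - a_j for every pair.
Merge one congruence at a time:
  Start: x ≡ 0 (mod 15).
  Combine with x ≡ 18 (mod 21): gcd(15, 21) = 3; 18 - 0 = 18, which IS divisible by 3, so compatible.
    Write x = 0 + 15·t and substitute into x ≡ 18 (mod 21): 15·t ≡ 18 − 0 = 18 (mod 21).
    Divide the congruence (and modulus) by g = 3: 5·t ≡ 6 (mod 7).
    The inverse of 5 mod 7 is 3 (since 5·3 = 15 = 2·7 + 1), so t ≡ 3·6 = 18 ≡ 4 (mod 7).
    Then x = 0 + 15·4 = 60, valid modulo lcm(15, 21) = 105: x ≡ 60 (mod 105).
  Combine with x ≡ 11 (mod 14): gcd(105, 14) = 7; 11 - 60 = -49, which IS divisible by 7, so compatible.
    Write x = 60 + 105·t and substitute into x ≡ 11 (mod 14): 105·t ≡ 11 − 60 = -49 (mod 14).
    Divide the congruence (and modulus) by g = 7: 15·t ≡ -7 (mod 2).
    Reduce coefficients mod 2: 1·t ≡ 1 (mod 2).
    So t ≡ 1 (mod 2).
    Then x = 60 + 105·1 = 165, valid modulo lcm(105, 14) = 210: x ≡ 165 (mod 210).
Verify: 165 mod 15 = 0, 165 mod 21 = 18, 165 mod 14 = 11.

x ≡ 165 (mod 210).


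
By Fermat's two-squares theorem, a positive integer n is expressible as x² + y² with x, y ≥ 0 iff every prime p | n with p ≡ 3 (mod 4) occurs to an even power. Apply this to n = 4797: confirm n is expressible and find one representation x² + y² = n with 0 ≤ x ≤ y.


Step 1: Factor n = 4797 = 3^2 · 13 · 41.
Step 2: Check the mod-4 condition on each prime factor: 3 ≡ 3 (mod 4), exponent 2 (must be even); 13 ≡ 1 (mod 4), exponent 1; 41 ≡ 1 (mod 4), exponent 1.
All primes ≡ 3 (mod 4) appear to even exponent (or don't appear), so by the two-squares theorem n IS expressible as a sum of two squares.
Step 3: Build a representation. Group n = k² · m with k = 3 and m = 13 · 41 = 533 (a product of primes ≡ 1 (mod 4)); a representation of m scales to one of n via (k·x)² + (k·y)² = k²(x² + y²). Each prime p ≡ 1 (mod 4) is itself a sum of two squares; find a² by testing p − a² for a perfect square:
  13: 13 − 1² = 12, 13 − 2² = 9 = 3² ⇒ 13 = 2² + 3².
  41: 41 − 1² = 40, 41 − 2² = 37, 41 − 3² = 32, 41 − 4² = 25 = 5² ⇒ 41 = 4² + 5².
  Combine using the Brahmagupta–Fibonacci identity (a² + b²)(c² + d²) = (ac − bd)² + (ad + bc)² = (ac + bd)² + (ad − bc)²:
  13 · 41 = 533: from (2² + 3²)(4² + 5²), take (2·4 − 3·5, 2·5 + 3·4) = (8 − 15, 10 + 12) = (-7, 22); dropping signs (only squares matter) gives (7, 22); check 7² + 22² = 49 + 484 = 533 ✓.
  Scale by k = 3: (3·7, 3·22) = (21, 66).
Step 4: Order so x ≤ y and verify: 21² + 66² = 441 + 4356 = 4797 = n. ✓

n = 4797 = 21² + 66² (one valid representation with x ≤ y).


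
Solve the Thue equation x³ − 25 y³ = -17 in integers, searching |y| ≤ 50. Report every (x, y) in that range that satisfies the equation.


The equation is x³ - 25y³ = -17. For fixed y, x³ = 25·y³ − 17, so a solution requires the RHS to be a perfect cube.
Strategy: iterate y from -50 to 50, compute RHS = 25·y³ − 17, and check whether it is a (positive or negative) perfect cube.
Check small values of y:
  y = 0: RHS = -17 is not a perfect cube.
  y = 1: RHS = 8 = (2)³ ⇒ x = 2 works.
  y = -1: RHS = -42 is not a perfect cube.
  y = 2: RHS = 183 is not a perfect cube.
  y = -2: RHS = -217 is not a perfect cube.
  y = 3: RHS = 658 is not a perfect cube.
  y = -3: RHS = -692 is not a perfect cube.
Continuing the search up to |y| = 50 finds no further solutions beyond those listed.
Collected solutions: (2, 1).

Solutions (with |y| ≤ 50): (2, 1).


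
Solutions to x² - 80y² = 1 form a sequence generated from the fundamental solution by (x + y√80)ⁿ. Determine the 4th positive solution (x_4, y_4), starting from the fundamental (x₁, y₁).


Step 1: Find the fundamental solution (x₁, y₁) of x² - 80y² = 1.
  Expand √80 as a continued fraction. a₀ = ⌊√80⌋ = 8; iterate m_{k+1} = d_k·a_k − m_k, d_{k+1} = (80 − m_{k+1}²)/d_k, a_{k+1} = ⌊(a₀ + m_{k+1})/d_{k+1}⌋ (starting m₀ = 0, d₀ = 1), with convergents p_k = a_k·p_{k-1} + p_{k-2}, q_k = a_k·q_{k-1} + q_{k-2} (p₋₁ = 1, q₋₁ = 0):
  k = 0: a₀ = 8; p₀/q₀ = 8/1; p₀² − 80·q₀² = 64 − 80 = -16.
  k = 1: m = 8, d = 16, a = ⌊(8 + 8)/16⌋ = 1; p/q = (1·8 + 1)/(1·1 + 0) = 9/1; p² − 80·q² = 81 − 80 = 1.
  The first convergent with p² − 80·q² = 1 gives the fundamental solution (x₁, y₁) = (9, 1).
Step 2: Apply the recurrence (x_{n+1}, y_{n+1}) = (x₁x_n + 80y₁y_n, x₁y_n + y₁x_n) repeatedly.
  From (x_1, y_1) = (9, 1): x_2 = 9·9 + 80·1·1 = 161; y_2 = 9·1 + 1·9 = 18.
  From (x_2, y_2) = (161, 18): x_3 = 9·161 + 80·1·18 = 2889; y_3 = 9·18 + 1·161 = 323.
  From (x_3, y_3) = (2889, 323): x_4 = 9·2889 + 80·1·323 = 51841; y_4 = 9·323 + 1·2889 = 5796.
Step 3: Verify x_4² - 80·y_4² = 2687489281 - 2687489280 = 1 (should be 1). ✓

(x_1, y_1) = (9, 1); (x_4, y_4) = (51841, 5796).


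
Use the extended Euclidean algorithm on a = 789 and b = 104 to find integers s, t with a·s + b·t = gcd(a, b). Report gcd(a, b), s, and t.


Euclidean algorithm on (789, 104) — divide until remainder is 0:
  789 = 7 · 104 + 61
  104 = 1 · 61 + 43
  61 = 1 · 43 + 18
  43 = 2 · 18 + 7
  18 = 2 · 7 + 4
  7 = 1 · 4 + 3
  4 = 1 · 3 + 1
  3 = 3 · 1 + 0
gcd(789, 104) = 1.
Track Bezout coefficients alongside the remainders: start with r₀ = 789 = a·1 + b·0 (s = 1, t = 0) and r₁ = 104 = a·0 + b·1 (s = 0, t = 1); each new remainder r_{k+1} = r_{k-1} − q_k·r_k inherits s_{k+1} = s_{k-1} − q_k·s_k, t_{k+1} = t_{k-1} − q_k·t_k, so r_k = a·s_k + b·t_k at every step:
  q = 7: r = 61, s = 1 − 7·0 = 1, t = 0 − 7·1 = -7  (check: 789·1 + 104·(-7) = 61)
  q = 1: r = 43, s = 0 − 1·1 = -1, t = 1 − 1·(-7) = 8  (check: 789·(-1) + 104·8 = 43)
  q = 1: r = 18, s = 1 − 1·(-1) = 2, t = -7 − 1·8 = -15  (check: 789·2 + 104·(-15) = 18)
  q = 2: r = 7, s = -1 − 2·2 = -5, t = 8 − 2·(-15) = 38  (check: 789·(-5) + 104·38 = 7)
  q = 2: r = 4, s = 2 − 2·(-5) = 12, t = -15 − 2·38 = -91  (check: 789·12 + 104·(-91) = 4)
  q = 1: r = 3, s = -5 − 1·12 = -17, t = 38 − 1·(-91) = 129  (check: 789·(-17) + 104·129 = 3)
  q = 1: r = 1, s = 12 − 1·(-17) = 29, t = -91 − 1·129 = -220  (check: 789·29 + 104·(-220) = 1)
The row with r = 1 (the gcd) gives the Bezout coefficients s = 29, t = -220.
Result: 789 · (29) + 104 · (-220) = 1.

gcd(789, 104) = 1; s = 29, t = -220 (check: 789·29 + 104·(-220) = 1).


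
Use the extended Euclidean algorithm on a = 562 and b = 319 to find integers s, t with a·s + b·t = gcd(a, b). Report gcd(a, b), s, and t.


Euclidean algorithm on (562, 319) — divide until remainder is 0:
  562 = 1 · 319 + 243
  319 = 1 · 243 + 76
  243 = 3 · 76 + 15
  76 = 5 · 15 + 1
  15 = 15 · 1 + 0
gcd(562, 319) = 1.
Track Bezout coefficients alongside the remainders: start with r₀ = 562 = a·1 + b·0 (s = 1, t = 0) and r₁ = 319 = a·0 + b·1 (s = 0, t = 1); each new remainder r_{k+1} = r_{k-1} − q_k·r_k inherits s_{k+1} = s_{k-1} − q_k·s_k, t_{k+1} = t_{k-1} − q_k·t_k, so r_k = a·s_k + b·t_k at every step:
  q = 1: r = 243, s = 1 − 1·0 = 1, t = 0 − 1·1 = -1  (check: 562·1 + 319·(-1) = 243)
  q = 1: r = 76, s = 0 − 1·1 = -1, t = 1 − 1·(-1) = 2  (check: 562·(-1) + 319·2 = 76)
  q = 3: r = 15, s = 1 − 3·(-1) = 4, t = -1 − 3·2 = -7  (check: 562·4 + 319·(-7) = 15)
  q = 5: r = 1, s = -1 − 5·4 = -21, t = 2 − 5·(-7) = 37  (check: 562·(-21) + 319·37 = 1)
The row with r = 1 (the gcd) gives the Bezout coefficients s = -21, t = 37.
Result: 562 · (-21) + 319 · (37) = 1.

gcd(562, 319) = 1; s = -21, t = 37 (check: 562·(-21) + 319·37 = 1).


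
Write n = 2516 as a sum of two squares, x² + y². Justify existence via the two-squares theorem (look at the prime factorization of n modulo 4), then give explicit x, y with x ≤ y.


Step 1: Factor n = 2516 = 2^2 · 17 · 37.
Step 2: Check the mod-4 condition on each prime factor: 2 = 2 (special); 17 ≡ 1 (mod 4), exponent 1; 37 ≡ 1 (mod 4), exponent 1.
All primes ≡ 3 (mod 4) appear to even exponent (or don't appear), so by the two-squares theorem n IS expressible as a sum of two squares.
Step 3: Build a representation. Group n = k² · m with k = 2 and m = 17 · 37 = 629 (a product of primes ≡ 1 (mod 4)); a representation of m scales to one of n via (k·x)² + (k·y)² = k²(x² + y²). Each prime p ≡ 1 (mod 4) is itself a sum of two squares; find a² by testing p − a² for a perfect square:
  17: 17 − 1² = 16 = 4² ⇒ 17 = 1² + 4².
  37: 37 − 1² = 36 = 6² ⇒ 37 = 1² + 6².
  Combine using the Brahmagupta–Fibonacci identity (a² + b²)(c² + d²) = (ac − bd)² + (ad + bc)² = (ac + bd)² + (ad − bc)²:
  17 · 37 = 629: from (1² + 4²)(1² + 6²), take (1·1 − 4·6, 1·6 + 4·1) = (1 − 24, 6 + 4) = (-23, 10); dropping signs (only squares matter) gives (23, 10); check 23² + 10² = 529 + 100 = 629 ✓.
  Scale by k = 2: (2·23, 2·10) = (46, 20).
Step 4: Order so x ≤ y and verify: 20² + 46² = 400 + 2116 = 2516 = n. ✓

n = 2516 = 20² + 46² (one valid representation with x ≤ y).


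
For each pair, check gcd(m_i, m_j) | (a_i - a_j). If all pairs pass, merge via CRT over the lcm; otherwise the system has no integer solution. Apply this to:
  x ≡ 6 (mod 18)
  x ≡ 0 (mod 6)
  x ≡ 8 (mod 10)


Moduli 18, 6, 10 are not pairwise coprime, so CRT works modulo lcm(m_i) when all pairwise compatibility conditions hold.
Pairwise compatibility: gcd(m_i, m_j) must divide a_i - a_j for every pair.
Merge one congruence at a time:
  Start: x ≡ 6 (mod 18).
  Combine with x ≡ 0 (mod 6): gcd(18, 6) = 6; 0 - 6 = -6, which IS divisible by 6, so compatible.
    Write x = 6 + 18·t and substitute into x ≡ 0 (mod 6): 18·t ≡ 0 − 6 = -6 (mod 6).
    Divide the congruence (and modulus) by g = 6: 3·t ≡ -1 (mod 1).
    Modulo 1 every t works; take t = 0.
    Then x = 6 + 18·0 = 6, valid modulo lcm(18, 6) = 18: x ≡ 6 (mod 18).
  Combine with x ≡ 8 (mod 10): gcd(18, 10) = 2; 8 - 6 = 2, which IS divisible by 2, so compatible.
    Write x = 6 + 18·t and substitute into x ≡ 8 (mod 10): 18·t ≡ 8 − 6 = 2 (mod 10).
    Divide the congruence (and modulus) by g = 2: 9·t ≡ 1 (mod 5).
    Reduce coefficients mod 5: 4·t ≡ 1 (mod 5).
    The inverse of 4 mod 5 is 4 (since 4·4 = 16 = 3·5 + 1), so t ≡ 4·1 = 4 ≡ 4 (mod 5).
    Then x = 6 + 18·4 = 78, valid modulo lcm(18, 10) = 90: x ≡ 78 (mod 90).
Verify: 78 mod 18 = 6, 78 mod 6 = 0, 78 mod 10 = 8.

x ≡ 78 (mod 90).


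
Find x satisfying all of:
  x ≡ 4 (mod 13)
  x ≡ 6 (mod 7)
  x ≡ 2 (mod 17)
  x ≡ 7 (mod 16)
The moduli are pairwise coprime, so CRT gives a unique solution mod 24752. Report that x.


Product of moduli M = 13 · 7 · 17 · 16 = 24752.
Merge one congruence at a time:
  Start: x ≡ 4 (mod 13).
  Combine with x ≡ 6 (mod 7); new modulus lcm = 91.
    Write x = 4 + 13·t and substitute into x ≡ 6 (mod 7): 13·t ≡ 6 − 4 = 2 (mod 7).
    Reduce coefficients mod 7: 6·t ≡ 2 (mod 7).
    The inverse of 6 mod 7 is 6 (since 6·6 = 36 = 5·7 + 1), so t ≡ 6·2 = 12 ≡ 5 (mod 7).
    Then x = 4 + 13·5 = 69, valid modulo lcm(13, 7) = 91: x ≡ 69 (mod 91).
  Combine with x ≡ 2 (mod 17); new modulus lcm = 1547.
    Write x = 69 + 91·t and substitute into x ≡ 2 (mod 17): 91·t ≡ 2 − 69 = -67 (mod 17).
    Reduce coefficients mod 17: 6·t ≡ 1 (mod 17).
    The inverse of 6 mod 17 is 3 (since 6·3 = 18 = 1·17 + 1), so t ≡ 3·1 = 3 ≡ 3 (mod 17).
    Then x = 69 + 91·3 = 342, valid modulo lcm(91, 17) = 1547: x ≡ 342 (mod 1547).
  Combine with x ≡ 7 (mod 16); new modulus lcm = 24752.
    Write x = 342 + 1547·t and substitute into x ≡ 7 (mod 16): 1547·t ≡ 7 − 342 = -335 (mod 16).
    Reduce coefficients mod 16: 11·t ≡ 1 (mod 16).
    The inverse of 11 mod 16 is 3 (since 11·3 = 33 = 2·16 + 1), so t ≡ 3·1 = 3 ≡ 3 (mod 16).
    Then x = 342 + 1547·3 = 4983, valid modulo lcm(1547, 16) = 24752: x ≡ 4983 (mod 24752).
Verify against each original: 4983 mod 13 = 4, 4983 mod 7 = 6, 4983 mod 17 = 2, 4983 mod 16 = 7.

x ≡ 4983 (mod 24752).


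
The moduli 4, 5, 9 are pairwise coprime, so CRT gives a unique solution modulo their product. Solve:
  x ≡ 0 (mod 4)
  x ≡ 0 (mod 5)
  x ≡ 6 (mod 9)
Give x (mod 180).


Moduli 4, 5, 9 are pairwise coprime; by CRT there is a unique solution modulo M = 4 · 5 · 9 = 180.
Solve pairwise, accumulating the modulus:
  Start with x ≡ 0 (mod 4).
  Combine with x ≡ 0 (mod 5): since gcd(4, 5) = 1, we get a unique residue mod 20.
    Write x = 0 + 4·t and substitute into x ≡ 0 (mod 5): 4·t ≡ 0 − 0 = 0 (mod 5).
    The inverse of 4 mod 5 is 4 (since 4·4 = 16 = 3·5 + 1), so t ≡ 4·0 = 0 ≡ 0 (mod 5).
    Then x = 0 + 4·0 = 0, valid modulo lcm(4, 5) = 20: x ≡ 0 (mod 20).
  Combine with x ≡ 6 (mod 9): since gcd(20, 9) = 1, we get a unique residue mod 180.
    Write x = 0 + 20·t and substitute into x ≡ 6 (mod 9): 20·t ≡ 6 − 0 = 6 (mod 9).
    Reduce coefficients mod 9: 2·t ≡ 6 (mod 9).
    The inverse of 2 mod 9 is 5 (since 2·5 = 10 = 1·9 + 1), so t ≡ 5·6 = 30 ≡ 3 (mod 9).
    Then x = 0 + 20·3 = 60, valid modulo lcm(20, 9) = 180: x ≡ 60 (mod 180).
Verify: 60 mod 4 = 0 ✓, 60 mod 5 = 0 ✓, 60 mod 9 = 6 ✓.

x ≡ 60 (mod 180).


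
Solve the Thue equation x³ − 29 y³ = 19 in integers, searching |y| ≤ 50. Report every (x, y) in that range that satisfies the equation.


The equation is x³ - 29y³ = 19. For fixed y, x³ = 29·y³ + 19, so a solution requires the RHS to be a perfect cube.
Strategy: iterate y from -50 to 50, compute RHS = 29·y³ + 19, and check whether it is a (positive or negative) perfect cube.
Check small values of y:
  y = 0: RHS = 19 is not a perfect cube.
  y = 1: RHS = 48 is not a perfect cube.
  y = -1: RHS = -10 is not a perfect cube.
  y = 2: RHS = 251 is not a perfect cube.
  y = -2: RHS = -213 is not a perfect cube.
  y = 3: RHS = 802 is not a perfect cube.
  y = -3: RHS = -764 is not a perfect cube.
Continuing the search up to |y| = 50 finds no solutions either.
No (x, y) in the scanned range satisfies the equation.

No integer solutions with |y| ≤ 50.


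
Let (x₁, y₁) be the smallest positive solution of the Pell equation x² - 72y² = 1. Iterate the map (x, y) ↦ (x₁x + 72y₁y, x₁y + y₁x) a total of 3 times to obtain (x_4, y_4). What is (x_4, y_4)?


Step 1: Find the fundamental solution (x₁, y₁) of x² - 72y² = 1.
  Expand √72 as a continued fraction. a₀ = ⌊√72⌋ = 8; iterate m_{k+1} = d_k·a_k − m_k, d_{k+1} = (72 − m_{k+1}²)/d_k, a_{k+1} = ⌊(a₀ + m_{k+1})/d_{k+1}⌋ (starting m₀ = 0, d₀ = 1), with convergents p_k = a_k·p_{k-1} + p_{k-2}, q_k = a_k·q_{k-1} + q_{k-2} (p₋₁ = 1, q₋₁ = 0):
  k = 0: a₀ = 8; p₀/q₀ = 8/1; p₀² − 72·q₀² = 64 − 72 = -8.
  k = 1: m = 8, d = 8, a = ⌊(8 + 8)/8⌋ = 2; p/q = (2·8 + 1)/(2·1 + 0) = 17/2; p² − 72·q² = 289 − 288 = 1.
  The first convergent with p² − 72·q² = 1 gives the fundamental solution (x₁, y₁) = (17, 2).
Step 2: Apply the recurrence (x_{n+1}, y_{n+1}) = (x₁x_n + 72y₁y_n, x₁y_n + y₁x_n) repeatedly.
  From (x_1, y_1) = (17, 2): x_2 = 17·17 + 72·2·2 = 577; y_2 = 17·2 + 2·17 = 68.
  From (x_2, y_2) = (577, 68): x_3 = 17·577 + 72·2·68 = 19601; y_3 = 17·68 + 2·577 = 2310.
  From (x_3, y_3) = (19601, 2310): x_4 = 17·19601 + 72·2·2310 = 665857; y_4 = 17·2310 + 2·19601 = 78472.
Step 3: Verify x_4² - 72·y_4² = 443365544449 - 443365544448 = 1 (should be 1). ✓

(x_1, y_1) = (17, 2); (x_4, y_4) = (665857, 78472).


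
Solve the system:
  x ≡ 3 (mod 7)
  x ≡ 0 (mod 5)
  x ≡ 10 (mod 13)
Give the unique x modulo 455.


Moduli 7, 5, 13 are pairwise coprime; by CRT there is a unique solution modulo M = 7 · 5 · 13 = 455.
Solve pairwise, accumulating the modulus:
  Start with x ≡ 3 (mod 7).
  Combine with x ≡ 0 (mod 5): since gcd(7, 5) = 1, we get a unique residue mod 35.
    Write x = 3 + 7·t and substitute into x ≡ 0 (mod 5): 7·t ≡ 0 − 3 = -3 (mod 5).
    Reduce coefficients mod 5: 2·t ≡ 2 (mod 5).
    The inverse of 2 mod 5 is 3 (since 2·3 = 6 = 1·5 + 1), so t ≡ 3·2 = 6 ≡ 1 (mod 5).
    Then x = 3 + 7·1 = 10, valid modulo lcm(7, 5) = 35: x ≡ 10 (mod 35).
  Combine with x ≡ 10 (mod 13): since gcd(35, 13) = 1, we get a unique residue mod 455.
    Write x = 10 + 35·t and substitute into x ≡ 10 (mod 13): 35·t ≡ 10 − 10 = 0 (mod 13).
    Reduce coefficients mod 13: 9·t ≡ 0 (mod 13).
    The inverse of 9 mod 13 is 3 (since 9·3 = 27 = 2·13 + 1), so t ≡ 3·0 = 0 ≡ 0 (mod 13).
    Then x = 10 + 35·0 = 10, valid modulo lcm(35, 13) = 455: x ≡ 10 (mod 455).
Verify: 10 mod 7 = 3 ✓, 10 mod 5 = 0 ✓, 10 mod 13 = 10 ✓.

x ≡ 10 (mod 455).
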